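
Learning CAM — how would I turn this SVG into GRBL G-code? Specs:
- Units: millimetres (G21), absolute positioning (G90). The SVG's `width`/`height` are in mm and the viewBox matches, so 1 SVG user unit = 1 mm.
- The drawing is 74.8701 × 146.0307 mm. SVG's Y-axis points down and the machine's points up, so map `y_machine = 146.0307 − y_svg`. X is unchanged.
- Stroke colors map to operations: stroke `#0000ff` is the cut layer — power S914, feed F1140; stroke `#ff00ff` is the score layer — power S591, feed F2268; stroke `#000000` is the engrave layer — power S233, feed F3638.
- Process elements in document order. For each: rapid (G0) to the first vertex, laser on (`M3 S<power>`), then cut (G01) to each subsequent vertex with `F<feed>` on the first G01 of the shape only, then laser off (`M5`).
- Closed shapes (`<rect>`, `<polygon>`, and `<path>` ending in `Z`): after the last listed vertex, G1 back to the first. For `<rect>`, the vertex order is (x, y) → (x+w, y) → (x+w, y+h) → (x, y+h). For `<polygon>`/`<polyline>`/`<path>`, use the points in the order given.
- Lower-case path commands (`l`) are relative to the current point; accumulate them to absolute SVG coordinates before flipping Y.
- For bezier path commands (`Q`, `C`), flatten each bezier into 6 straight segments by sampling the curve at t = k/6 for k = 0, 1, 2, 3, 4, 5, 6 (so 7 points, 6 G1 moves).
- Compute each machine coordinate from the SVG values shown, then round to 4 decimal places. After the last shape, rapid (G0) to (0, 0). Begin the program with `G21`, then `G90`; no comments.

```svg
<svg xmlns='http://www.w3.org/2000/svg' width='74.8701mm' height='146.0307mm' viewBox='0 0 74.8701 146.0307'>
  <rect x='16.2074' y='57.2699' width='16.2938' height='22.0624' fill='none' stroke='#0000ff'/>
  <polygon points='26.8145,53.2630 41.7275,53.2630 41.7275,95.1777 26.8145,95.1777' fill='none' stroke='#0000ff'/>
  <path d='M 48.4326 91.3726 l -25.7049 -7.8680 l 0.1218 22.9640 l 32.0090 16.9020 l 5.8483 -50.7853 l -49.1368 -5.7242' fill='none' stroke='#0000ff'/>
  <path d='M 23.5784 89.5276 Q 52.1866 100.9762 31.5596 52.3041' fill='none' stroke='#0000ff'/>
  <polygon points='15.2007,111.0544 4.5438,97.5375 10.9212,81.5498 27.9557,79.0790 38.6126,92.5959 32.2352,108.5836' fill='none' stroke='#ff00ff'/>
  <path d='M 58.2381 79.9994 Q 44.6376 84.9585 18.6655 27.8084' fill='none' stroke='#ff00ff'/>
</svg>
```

viewBox `0 0 74.8701 146.0307` with mm width/height → 1 unit = 1 mm. Flip: y_m = 146.0307 − y_svg.

**Shape 1** — `<rect>` rectangle, stroke `#0000ff` → cut (S914, F1140). Machine vertices: (16.2074,88.7608) → (32.5012,88.7608) → (32.5012,66.6984) → (16.2074,66.6984) → (16.2074,88.7608). Closed: final G1 returns to the first vertex.

**Shape 2** — `<polygon>` rectangle, stroke `#0000ff` → cut (S914, F1140). Machine vertices: (26.8145,92.7677) → (41.7275,92.7677) → (41.7275,50.8530) → (26.8145,50.8530) → (26.8145,92.7677). Closed: final G1 returns to the first vertex.

**Shape 3** — `<path>` open polyline, stroke `#0000ff` → cut (S914, F1140). Machine vertices: (48.4326,54.6581) → (22.7277,62.5261) → (22.8495,39.5621) → (54.8585,22.6601) → (60.7068,73.4454) → (11.5700,79.1696). Open path.

**Shape 4** — `<path>` quadratic bezier, stroke `#0000ff` → cut (S914, F1140). Control points (SVG): P0=(23.5784,89.5276), P1=(52.1866,100.9762), P2=(31.5596,52.3041); sampled at t=k/6. Machine vertices: (23.5784,56.5031) → (31.7468,54.3569) → (37.1800,55.5508) → (39.8778,60.0847) → (39.8404,67.9586) → (37.0676,79.1726) → (31.5596,93.7266). Open path.

**Shape 5** — `<polygon>` regular polygon, stroke `#ff00ff` → score (S591, F2268). Machine vertices: (15.2007,34.9763) → (4.5438,48.4932) → (10.9212,64.4809) → (27.9557,66.9517) → (38.6126,53.4348) → (32.2352,37.4471) → (15.2007,34.9763). Closed: final G1 returns to the first vertex.

**Shape 6** — `<path>` quadratic bezier, stroke `#ff00ff` → score (S591, F2268). Control points (SVG): P0=(58.2381,79.9994), P1=(44.6376,84.9585), P2=(18.6655,27.8084); sampled at t=k/6. Machine vertices: (58.2381,66.0313) → (53.3609,66.1035) → (47.7965,69.6263) → (41.5447,76.5995) → (34.6056,87.0233) → (26.9792,100.8975) → (18.6655,118.2223). Open path.

G21
G90
G0 X16.2074 Y88.7608
M3 S914
G01 X32.5012 Y88.7608 F1140
G01 X32.5012 Y66.6984
G01 X16.2074 Y66.6984
G01 X16.2074 Y88.7608
M5
G0 X26.8145 Y92.7677
M3 S914
G01 X41.7275 Y92.7677 F1140
G01 X41.7275 Y50.8530
G01 X26.8145 Y50.8530
G01 X26.8145 Y92.7677
M5
G0 X48.4326 Y54.6581
M3 S914
G01 X22.7277 Y62.5261 F1140
G01 X22.8495 Y39.5621
G01 X54.8585 Y22.6601
G01 X60.7068 Y73.4454
G01 X11.5700 Y79.1696
M5
G0 X23.5784 Y56.5031
M3 S914
G01 X31.7468 Y54.3569 F1140
G01 X37.1800 Y55.5508
G01 X39.8778 Y60.0847
G01 X39.8404 Y67.9586
G01 X37.0676 Y79.1726
G01 X31.5596 Y93.7266
M5
G0 X15.2007 Y34.9763
M3 S591
G01 X4.5438 Y48.4932 F2268
G01 X10.9212 Y64.4809
G01 X27.9557 Y66.9517
G01 X38.6126 Y53.4348
G01 X32.2352 Y37.4471
G01 X15.2007 Y34.9763
M5
G0 X58.2381 Y66.0313
M3 S591
G01 X53.3609 Y66.1035 F2268
G01 X47.7965 Y69.6263
G01 X41.5447 Y76.5995
G01 X34.6056 Y87.0233
G01 X26.9792 Y100.8975
G01 X18.6655 Y118.2223
M5
G0 X0.0000 Y0.0000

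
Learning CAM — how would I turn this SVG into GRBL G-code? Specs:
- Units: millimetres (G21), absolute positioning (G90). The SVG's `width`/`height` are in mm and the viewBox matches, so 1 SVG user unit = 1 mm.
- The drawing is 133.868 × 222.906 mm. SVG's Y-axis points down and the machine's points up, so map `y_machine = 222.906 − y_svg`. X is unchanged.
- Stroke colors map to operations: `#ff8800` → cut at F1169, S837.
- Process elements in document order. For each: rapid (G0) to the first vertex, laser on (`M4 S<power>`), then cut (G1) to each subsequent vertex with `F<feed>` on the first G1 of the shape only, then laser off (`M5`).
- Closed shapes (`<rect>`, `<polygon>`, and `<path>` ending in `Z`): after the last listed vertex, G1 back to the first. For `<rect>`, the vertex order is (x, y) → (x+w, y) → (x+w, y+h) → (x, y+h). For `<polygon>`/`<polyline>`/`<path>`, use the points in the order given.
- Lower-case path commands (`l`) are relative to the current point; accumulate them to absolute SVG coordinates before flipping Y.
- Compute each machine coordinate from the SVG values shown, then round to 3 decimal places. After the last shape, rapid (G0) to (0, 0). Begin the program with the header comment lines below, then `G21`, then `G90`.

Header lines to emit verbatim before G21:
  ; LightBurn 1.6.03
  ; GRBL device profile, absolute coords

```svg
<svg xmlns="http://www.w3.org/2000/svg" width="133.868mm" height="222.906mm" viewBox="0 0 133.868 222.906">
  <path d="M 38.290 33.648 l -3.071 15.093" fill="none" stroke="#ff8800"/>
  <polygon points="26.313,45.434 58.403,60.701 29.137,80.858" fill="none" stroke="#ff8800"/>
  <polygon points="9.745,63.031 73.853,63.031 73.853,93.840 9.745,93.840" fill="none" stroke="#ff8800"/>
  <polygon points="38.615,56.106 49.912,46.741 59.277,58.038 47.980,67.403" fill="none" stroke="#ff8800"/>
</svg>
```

1 u = 1 mm; y_m = 222.906 − y.

[1] `<path>` line segment, #ff8800→cut S837 F1169: (38.290,189.258) → (35.219,174.165)

[2] `<polygon>` regular polygon, #ff8800→cut S837 F1169: (26.313,177.472) → (58.403,162.205) → (29.137,142.048) → (26.313,177.472) (closed)

[3] `<polygon>` rectangle, #ff8800→cut S837 F1169: (9.745,159.875) → (73.853,159.875) → (73.853,129.066) → (9.745,129.066) → (9.745,159.875) (closed)

[4] `<polygon>` regular polygon, #ff8800→cut S837 F1169: (38.615,166.800) → (49.912,176.165) → (59.277,164.868) → (47.980,155.503) → (38.615,166.800) (closed)

; LightBurn 1.6.03
; GRBL device profile, absolute coords
G21
G90
G0 X38.290 Y189.258
M4 S837
G1 X35.219 Y174.165 F1169
M5
G0 X26.313 Y177.472
M4 S837
G1 X58.403 Y162.205 F1169
G1 X29.137 Y142.048
G1 X26.313 Y177.472
M5
G0 X9.745 Y159.875
M4 S837
G1 X73.853 Y159.875 F1169
G1 X73.853 Y129.066
G1 X9.745 Y129.066
G1 X9.745 Y159.875
M5
G0 X38.615 Y166.800
M4 S837
G1 X49.912 Y176.165 F1169
G1 X59.277 Y164.868
G1 X47.980 Y155.503
G1 X38.615 Y166.800
M5
G0 X0.000 Y0.000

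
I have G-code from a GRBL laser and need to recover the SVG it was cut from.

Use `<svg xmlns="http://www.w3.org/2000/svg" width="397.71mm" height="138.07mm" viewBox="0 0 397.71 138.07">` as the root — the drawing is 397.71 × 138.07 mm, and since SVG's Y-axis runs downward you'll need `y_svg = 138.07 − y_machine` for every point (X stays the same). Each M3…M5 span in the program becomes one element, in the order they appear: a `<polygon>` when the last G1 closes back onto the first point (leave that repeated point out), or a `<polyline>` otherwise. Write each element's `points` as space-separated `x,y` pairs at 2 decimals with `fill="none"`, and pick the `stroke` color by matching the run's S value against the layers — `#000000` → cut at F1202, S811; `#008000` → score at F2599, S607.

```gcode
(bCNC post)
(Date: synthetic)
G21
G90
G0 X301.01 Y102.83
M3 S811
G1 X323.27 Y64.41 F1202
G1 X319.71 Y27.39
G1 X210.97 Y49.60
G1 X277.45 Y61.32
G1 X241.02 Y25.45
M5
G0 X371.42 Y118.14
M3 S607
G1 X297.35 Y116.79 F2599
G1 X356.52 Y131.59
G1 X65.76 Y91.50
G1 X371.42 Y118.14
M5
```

<svg xmlns="http://www.w3.org/2000/svg" width="397.71mm" height="138.07mm" viewBox="0 0 397.71 138.07">
  <polyline points="301.01,35.24 323.27,73.66 319.71,110.68 210.97,88.47 277.45,76.75 241.02,112.62" fill="none" stroke="#000000"/>
  <polygon points="371.42,19.93 297.35,21.28 356.52,6.48 65.76,46.57" fill="none" stroke="#008000"/>
</svg>

Each laser-on run becomes one SVG element. Flip Y back into SVG space with y_svg = 138.07 − y_machine.

Run 1: the run's S811 means `#000000` (cut). The run is open, so emit a `<polyline>` with points (Y-flipped): 301.01,35.24 323.27,73.66 319.71,110.68 210.97,88.47 277.45,76.75 241.02,112.62.

Run 2: S607 ⇒ score layer `#008000`. The run returns to its start, so emit a `<polygon>` with points (Y-flipped): 371.42,19.93 297.35,21.28 356.52,6.48 65.76,46.57.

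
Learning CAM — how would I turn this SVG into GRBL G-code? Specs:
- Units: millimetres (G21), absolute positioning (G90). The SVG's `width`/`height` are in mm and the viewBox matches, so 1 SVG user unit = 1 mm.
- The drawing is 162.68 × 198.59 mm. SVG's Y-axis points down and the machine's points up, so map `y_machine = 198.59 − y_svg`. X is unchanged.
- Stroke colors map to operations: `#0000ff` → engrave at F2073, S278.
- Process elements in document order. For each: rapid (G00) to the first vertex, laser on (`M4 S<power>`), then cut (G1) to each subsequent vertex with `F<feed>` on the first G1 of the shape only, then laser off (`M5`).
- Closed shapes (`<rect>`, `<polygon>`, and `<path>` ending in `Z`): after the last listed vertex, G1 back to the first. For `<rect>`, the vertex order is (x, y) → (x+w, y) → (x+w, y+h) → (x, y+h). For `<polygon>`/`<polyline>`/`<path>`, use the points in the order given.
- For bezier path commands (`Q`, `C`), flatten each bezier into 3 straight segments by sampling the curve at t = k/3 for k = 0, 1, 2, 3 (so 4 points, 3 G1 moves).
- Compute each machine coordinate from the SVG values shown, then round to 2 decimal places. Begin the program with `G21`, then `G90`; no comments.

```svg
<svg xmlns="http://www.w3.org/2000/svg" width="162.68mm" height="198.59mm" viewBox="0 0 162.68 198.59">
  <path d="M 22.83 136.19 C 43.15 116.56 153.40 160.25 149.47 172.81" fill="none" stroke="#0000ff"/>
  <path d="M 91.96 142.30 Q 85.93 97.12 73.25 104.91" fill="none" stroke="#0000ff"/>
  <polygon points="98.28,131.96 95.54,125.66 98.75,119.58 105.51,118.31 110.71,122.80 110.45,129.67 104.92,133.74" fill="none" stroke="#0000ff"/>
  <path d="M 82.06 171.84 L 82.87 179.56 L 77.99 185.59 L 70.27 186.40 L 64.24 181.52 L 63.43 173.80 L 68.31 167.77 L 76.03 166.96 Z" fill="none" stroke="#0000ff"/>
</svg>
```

G21
G90
G00 X22.83 Y62.40
M4 S278
G1 X65.57 Y64.42 F2073
G1 X122.90 Y45.22
G1 X149.47 Y25.78
M5
G00 X91.96 Y56.29
M4 S278
G1 X87.20 Y80.52 F2073
G1 X80.96 Y92.99
G1 X73.25 Y93.68
M5
G00 X98.28 Y66.63
M4 S278
G1 X95.54 Y72.93 F2073
G1 X98.75 Y79.01
G1 X105.51 Y80.28
G1 X110.71 Y75.79
G1 X110.45 Y68.92
G1 X104.92 Y64.85
G1 X98.28 Y66.63
M5
G00 X82.06 Y26.75
M4 S278
G1 X82.87 Y19.03 F2073
G1 X77.99 Y13.00
G1 X70.27 Y12.19
G1 X64.24 Y17.07
G1 X63.43 Y24.79
G1 X68.31 Y30.82
G1 X76.03 Y31.63
G1 X82.06 Y26.75
M5

Since the viewBox matches the mm dimensions, user units are millimetres directly. The only transform is the Y-flip y_m = 198.59 − y_svg.

Shape 1 is a cubic bezier drawn with `<path>`. Its stroke #0000ff means engrave at S278, F2073. After flipping Y the toolpath is (22.83,62.40) → (65.57,64.42) → (122.90,45.22) → (149.47,25.78).

Shape 2 is a quadratic bezier drawn with `<path>`. Its stroke #0000ff means engrave at S278, F2073. After flipping Y the toolpath is (91.96,56.29) → (87.20,80.52) → (80.96,92.99) → (73.25,93.68).

Shape 3 is a regular polygon drawn with `<polygon>`. Its stroke #0000ff means engrave at S278, F2073. After flipping Y the toolpath is (98.28,66.63) → (95.54,72.93) → (98.75,79.01) → (105.51,80.28) → (110.71,75.79) → (110.45,68.92) → (104.92,64.85) → (98.28,66.63), returning to the start.

Shape 4 is a regular polygon drawn with `<path>`. Its stroke #0000ff means engrave at S278, F2073. After flipping Y the toolpath is (82.06,26.75) → (82.87,19.03) → (77.99,13.00) → (70.27,12.19) → (64.24,17.07) → (63.43,24.79) → (68.31,30.82) → (76.03,31.63) → (82.06,26.75), returning to the start.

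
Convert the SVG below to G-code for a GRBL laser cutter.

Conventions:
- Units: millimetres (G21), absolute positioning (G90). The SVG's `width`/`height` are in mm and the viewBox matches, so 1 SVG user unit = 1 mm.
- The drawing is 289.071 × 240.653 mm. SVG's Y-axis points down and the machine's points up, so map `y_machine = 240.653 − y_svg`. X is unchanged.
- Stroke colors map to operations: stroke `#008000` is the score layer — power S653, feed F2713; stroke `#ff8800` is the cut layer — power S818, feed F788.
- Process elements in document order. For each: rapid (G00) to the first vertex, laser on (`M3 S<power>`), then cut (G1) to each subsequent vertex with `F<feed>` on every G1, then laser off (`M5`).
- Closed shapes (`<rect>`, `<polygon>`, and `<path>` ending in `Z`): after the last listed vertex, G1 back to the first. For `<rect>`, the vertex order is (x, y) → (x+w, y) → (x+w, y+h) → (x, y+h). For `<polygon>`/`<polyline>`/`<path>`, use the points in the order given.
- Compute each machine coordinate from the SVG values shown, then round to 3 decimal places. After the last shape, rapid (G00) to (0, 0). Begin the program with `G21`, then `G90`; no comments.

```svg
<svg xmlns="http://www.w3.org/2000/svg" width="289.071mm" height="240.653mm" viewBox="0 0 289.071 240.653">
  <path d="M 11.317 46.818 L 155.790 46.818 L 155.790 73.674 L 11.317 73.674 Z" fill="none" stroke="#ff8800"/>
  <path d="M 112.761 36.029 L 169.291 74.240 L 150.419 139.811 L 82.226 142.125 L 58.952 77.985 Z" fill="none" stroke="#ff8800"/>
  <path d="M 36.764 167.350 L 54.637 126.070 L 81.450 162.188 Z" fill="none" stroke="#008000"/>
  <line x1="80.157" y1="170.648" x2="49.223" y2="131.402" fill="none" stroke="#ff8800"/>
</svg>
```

G21
G90
G00 X11.317 Y193.835
M3 S818
G1 X155.790 Y193.835 F788
G1 X155.790 Y166.979 F788
G1 X11.317 Y166.979 F788
G1 X11.317 Y193.835 F788
M5
G00 X112.761 Y204.624
M3 S818
G1 X169.291 Y166.413 F788
G1 X150.419 Y100.842 F788
G1 X82.226 Y98.528 F788
G1 X58.952 Y162.668 F788
G1 X112.761 Y204.624 F788
M5
G00 X36.764 Y73.303
M3 S653
G1 X54.637 Y114.583 F2713
G1 X81.450 Y78.465 F2713
G1 X36.764 Y73.303 F2713
M5
G00 X80.157 Y70.005
M3 S818
G1 X49.223 Y109.251 F788
M5
G00 X0.000 Y0.000

1 u = 1 mm; y_m = 240.653 − y.

[1] `<path>` rectangle, #ff8800→cut S818 F788: (11.317,193.835) → (155.790,193.835) → (155.790,166.979) → (11.317,166.979) → (11.317,193.835) (closed)

[2] `<path>` regular polygon, #ff8800→cut S818 F788: (112.761,204.624) → (169.291,166.413) → (150.419,100.842) → (82.226,98.528) → (58.952,162.668) → (112.761,204.624) (closed)

[3] `<path>` regular polygon, #008000→score S653 F2713: (36.764,73.303) → (54.637,114.583) → (81.450,78.465) → (36.764,73.303) (closed)

[4] `<line>` line segment, #ff8800→cut S818 F788: (80.157,70.005) → (49.223,109.251)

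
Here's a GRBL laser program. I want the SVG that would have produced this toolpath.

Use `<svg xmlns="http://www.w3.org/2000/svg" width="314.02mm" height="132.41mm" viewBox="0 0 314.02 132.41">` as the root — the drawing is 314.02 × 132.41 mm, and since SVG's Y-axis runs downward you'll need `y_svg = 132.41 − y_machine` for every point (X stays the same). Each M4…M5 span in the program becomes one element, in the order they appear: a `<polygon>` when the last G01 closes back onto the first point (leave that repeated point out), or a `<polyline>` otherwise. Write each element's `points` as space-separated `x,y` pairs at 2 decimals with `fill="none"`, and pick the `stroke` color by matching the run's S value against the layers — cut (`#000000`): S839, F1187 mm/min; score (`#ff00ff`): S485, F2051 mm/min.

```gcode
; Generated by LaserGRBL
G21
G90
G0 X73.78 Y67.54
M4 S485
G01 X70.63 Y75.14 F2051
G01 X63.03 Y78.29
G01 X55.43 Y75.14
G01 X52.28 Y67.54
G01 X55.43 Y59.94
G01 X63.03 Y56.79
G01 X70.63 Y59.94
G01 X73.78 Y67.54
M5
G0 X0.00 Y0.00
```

Machine Y-up, SVG Y-down with viewBox height 132.41, so y_svg = 132.41 − y_machine; X carries over. Every run uses S485, so all elements get stroke `#ff00ff` (score).

Run 1: The run returns to its start, so emit a `<polygon>` with points (Y-flipped): 73.78,64.87 70.63,57.27 63.03,54.12 55.43,57.27 52.28,64.87 55.43,72.47 63.03,75.62 70.63,72.47.

<svg xmlns="http://www.w3.org/2000/svg" width="314.02mm" height="132.41mm" viewBox="0 0 314.02 132.41">
  <polygon points="73.78,64.87 70.63,57.27 63.03,54.12 55.43,57.27 52.28,64.87 55.43,72.47 63.03,75.62 70.63,72.47" fill="none" stroke="#ff00ff"/>
</svg>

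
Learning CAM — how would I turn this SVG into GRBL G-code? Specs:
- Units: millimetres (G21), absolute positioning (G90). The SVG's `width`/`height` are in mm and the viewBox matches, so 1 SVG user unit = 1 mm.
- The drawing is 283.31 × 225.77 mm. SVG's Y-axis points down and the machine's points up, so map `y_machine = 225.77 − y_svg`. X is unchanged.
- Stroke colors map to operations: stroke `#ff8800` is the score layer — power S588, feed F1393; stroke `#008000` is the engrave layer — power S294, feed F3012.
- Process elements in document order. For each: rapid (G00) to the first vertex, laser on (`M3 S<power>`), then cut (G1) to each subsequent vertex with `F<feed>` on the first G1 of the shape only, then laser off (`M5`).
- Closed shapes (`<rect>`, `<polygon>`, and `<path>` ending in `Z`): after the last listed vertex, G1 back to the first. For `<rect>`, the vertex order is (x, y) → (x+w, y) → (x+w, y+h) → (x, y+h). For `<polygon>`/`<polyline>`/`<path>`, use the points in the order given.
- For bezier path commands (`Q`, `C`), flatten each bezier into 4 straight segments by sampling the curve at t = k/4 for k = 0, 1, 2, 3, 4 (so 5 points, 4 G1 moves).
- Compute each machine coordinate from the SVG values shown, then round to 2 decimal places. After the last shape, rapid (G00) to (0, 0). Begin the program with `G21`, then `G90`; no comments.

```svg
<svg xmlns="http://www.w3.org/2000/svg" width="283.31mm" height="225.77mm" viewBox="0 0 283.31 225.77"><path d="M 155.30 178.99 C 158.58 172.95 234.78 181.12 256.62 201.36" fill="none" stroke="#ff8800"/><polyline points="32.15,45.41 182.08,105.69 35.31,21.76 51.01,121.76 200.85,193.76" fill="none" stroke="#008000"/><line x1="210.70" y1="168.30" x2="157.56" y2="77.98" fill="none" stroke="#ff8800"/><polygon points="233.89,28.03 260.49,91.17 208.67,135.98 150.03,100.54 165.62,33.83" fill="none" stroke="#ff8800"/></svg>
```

Since the viewBox matches the mm dimensions, user units are millimetres directly. The only transform is the Y-flip y_m = 225.77 − y_svg.

Shape 1 is a cubic bezier drawn with `<path>`. Its stroke #ff8800 means score at S588, F1393. After flipping Y the toolpath is (155.30,46.78) → (169.44,48.68) → (199.00,45.45) → (232.04,37.29) → (256.62,24.41).

Shape 2 is a open polyline drawn with `<polyline>`. Its stroke #008000 means engrave at S294, F3012. After flipping Y the toolpath is (32.15,180.36) → (182.08,120.08) → (35.31,204.01) → (51.01,104.01) → (200.85,32.01).

Shape 3 is a line segment drawn with `<line>`. Its stroke #ff8800 means score at S588, F1393. After flipping Y the toolpath is (210.70,57.47) → (157.56,147.79).

Shape 4 is a regular polygon drawn with `<polygon>`. Its stroke #ff8800 means score at S588, F1393. After flipping Y the toolpath is (233.89,197.74) → (260.49,134.60) → (208.67,89.79) → (150.03,125.23) → (165.62,191.94) → (233.89,197.74), returning to the start.

G21
G90
G00 X155.30 Y46.78
M3 S588
G1 X169.44 Y48.68 F1393
G1 X199.00 Y45.45
G1 X232.04 Y37.29
G1 X256.62 Y24.41
M5
G00 X32.15 Y180.36
M3 S294
G1 X182.08 Y120.08 F3012
G1 X35.31 Y204.01
G1 X51.01 Y104.01
G1 X200.85 Y32.01
M5
G00 X210.70 Y57.47
M3 S588
G1 X157.56 Y147.79 F1393
M5
G00 X233.89 Y197.74
M3 S588
G1 X260.49 Y134.60 F1393
G1 X208.67 Y89.79
G1 X150.03 Y125.23
G1 X165.62 Y191.94
G1 X233.89 Y197.74
M5
G00 X0.00 Y0.00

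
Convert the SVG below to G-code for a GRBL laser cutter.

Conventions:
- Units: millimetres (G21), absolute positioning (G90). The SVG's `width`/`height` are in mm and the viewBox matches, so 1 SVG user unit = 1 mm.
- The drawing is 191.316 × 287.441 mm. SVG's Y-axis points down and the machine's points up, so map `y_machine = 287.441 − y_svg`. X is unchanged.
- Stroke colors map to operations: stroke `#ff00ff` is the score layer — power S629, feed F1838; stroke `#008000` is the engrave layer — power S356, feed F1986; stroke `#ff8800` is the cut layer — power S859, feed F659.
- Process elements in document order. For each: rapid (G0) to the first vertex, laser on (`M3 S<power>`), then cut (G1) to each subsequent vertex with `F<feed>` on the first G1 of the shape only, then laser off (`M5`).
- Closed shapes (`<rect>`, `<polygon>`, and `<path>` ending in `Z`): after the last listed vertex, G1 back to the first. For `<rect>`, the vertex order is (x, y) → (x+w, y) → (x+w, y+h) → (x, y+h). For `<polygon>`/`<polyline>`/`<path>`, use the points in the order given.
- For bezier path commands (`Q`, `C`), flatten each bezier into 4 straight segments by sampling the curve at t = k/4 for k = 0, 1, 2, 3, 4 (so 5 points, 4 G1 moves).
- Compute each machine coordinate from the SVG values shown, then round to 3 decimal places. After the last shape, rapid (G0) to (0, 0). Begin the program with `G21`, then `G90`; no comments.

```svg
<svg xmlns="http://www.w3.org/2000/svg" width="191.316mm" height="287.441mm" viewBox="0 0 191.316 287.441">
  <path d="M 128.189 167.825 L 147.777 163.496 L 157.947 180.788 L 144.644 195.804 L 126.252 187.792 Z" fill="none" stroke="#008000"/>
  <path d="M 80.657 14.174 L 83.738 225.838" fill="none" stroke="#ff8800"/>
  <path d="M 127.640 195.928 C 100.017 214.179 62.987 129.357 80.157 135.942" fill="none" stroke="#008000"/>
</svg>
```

Since the viewBox matches the mm dimensions, user units are millimetres directly. The only transform is the Y-flip y_m = 287.441 − y_svg.

Shape 1 is a regular polygon drawn with `<path>`. Its stroke #008000 means engrave at S356, F1986. After flipping Y the toolpath is (128.189,119.616) → (147.777,123.945) → (157.947,106.653) → (144.644,91.637) → (126.252,99.649) → (128.189,119.616), returning to the start.

Shape 2 is a line segment drawn with `<path>`. Its stroke #ff8800 means cut at S859, F659. After flipping Y the toolpath is (80.657,273.267) → (83.738,61.603).

Shape 3 is a cubic bezier drawn with `<path>`. Its stroke #008000 means engrave at S356, F1986. After flipping Y the toolpath is (127.640,91.513) → (106.153,94.112) → (87.101,117.131) → (76.448,142.338) → (80.157,151.499).

G21
G90
G0 X128.189 Y119.616
M3 S356
G1 X147.777 Y123.945 F1986
G1 X157.947 Y106.653
G1 X144.644 Y91.637
G1 X126.252 Y99.649
G1 X128.189 Y119.616
M5
G0 X80.657 Y273.267
M3 S859
G1 X83.738 Y61.603 F659
M5
G0 X127.640 Y91.513
M3 S356
G1 X106.153 Y94.112 F1986
G1 X87.101 Y117.131
G1 X76.448 Y142.338
G1 X80.157 Y151.499
M5
G0 X0.000 Y0.000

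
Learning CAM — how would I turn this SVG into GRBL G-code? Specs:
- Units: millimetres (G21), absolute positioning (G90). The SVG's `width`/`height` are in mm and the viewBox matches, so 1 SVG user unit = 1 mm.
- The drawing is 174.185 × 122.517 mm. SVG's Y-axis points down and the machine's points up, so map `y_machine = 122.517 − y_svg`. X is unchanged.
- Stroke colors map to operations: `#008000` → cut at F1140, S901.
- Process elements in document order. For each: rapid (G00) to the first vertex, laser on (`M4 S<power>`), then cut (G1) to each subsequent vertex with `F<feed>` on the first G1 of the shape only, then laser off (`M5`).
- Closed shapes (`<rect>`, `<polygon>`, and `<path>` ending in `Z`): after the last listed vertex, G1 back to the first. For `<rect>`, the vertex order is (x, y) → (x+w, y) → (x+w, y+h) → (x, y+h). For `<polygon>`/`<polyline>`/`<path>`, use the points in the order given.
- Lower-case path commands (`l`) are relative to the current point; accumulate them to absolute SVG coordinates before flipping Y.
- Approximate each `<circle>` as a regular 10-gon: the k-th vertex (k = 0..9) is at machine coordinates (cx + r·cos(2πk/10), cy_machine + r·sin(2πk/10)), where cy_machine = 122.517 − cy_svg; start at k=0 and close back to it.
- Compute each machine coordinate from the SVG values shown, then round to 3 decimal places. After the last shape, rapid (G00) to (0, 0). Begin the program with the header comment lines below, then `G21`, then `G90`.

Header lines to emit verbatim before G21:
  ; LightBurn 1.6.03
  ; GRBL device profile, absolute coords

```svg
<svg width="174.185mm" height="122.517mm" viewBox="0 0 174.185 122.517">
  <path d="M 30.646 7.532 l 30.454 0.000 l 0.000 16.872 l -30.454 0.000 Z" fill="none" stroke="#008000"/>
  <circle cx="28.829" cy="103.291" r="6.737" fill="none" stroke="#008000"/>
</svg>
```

; LightBurn 1.6.03
; GRBL device profile, absolute coords
G21
G90
G00 X30.646 Y114.985
M4 S901
G1 X61.100 Y114.985 F1140
G1 X61.100 Y98.113
G1 X30.646 Y98.113
G1 X30.646 Y114.985
M5
G00 X35.566 Y19.226
M4 S901
G1 X34.279 Y23.186 F1140
G1 X30.911 Y25.633
G1 X26.747 Y25.633
G1 X23.379 Y23.186
G1 X22.092 Y19.226
G1 X23.379 Y15.266
G1 X26.747 Y12.819
G1 X30.911 Y12.819
G1 X34.279 Y15.266
G1 X35.566 Y19.226
M5
G00 X0.000 Y0.000

1 u = 1 mm; y_m = 122.517 − y.

[1] `<path>` rectangle, #008000→cut S901 F1140: (30.646,114.985) → (61.100,114.985) → (61.100,98.113) → (30.646,98.113) → (30.646,114.985) (closed)

[2] `<circle>` circle, #008000→cut S901 F1140: (35.566,19.226) → (34.279,23.186) → (30.911,25.633) → (26.747,25.633) → (23.379,23.186) → (22.092,19.226) → (23.379,15.266) → (26.747,12.819) → (30.911,12.819) → (34.279,15.266) → (35.566,19.226) (closed)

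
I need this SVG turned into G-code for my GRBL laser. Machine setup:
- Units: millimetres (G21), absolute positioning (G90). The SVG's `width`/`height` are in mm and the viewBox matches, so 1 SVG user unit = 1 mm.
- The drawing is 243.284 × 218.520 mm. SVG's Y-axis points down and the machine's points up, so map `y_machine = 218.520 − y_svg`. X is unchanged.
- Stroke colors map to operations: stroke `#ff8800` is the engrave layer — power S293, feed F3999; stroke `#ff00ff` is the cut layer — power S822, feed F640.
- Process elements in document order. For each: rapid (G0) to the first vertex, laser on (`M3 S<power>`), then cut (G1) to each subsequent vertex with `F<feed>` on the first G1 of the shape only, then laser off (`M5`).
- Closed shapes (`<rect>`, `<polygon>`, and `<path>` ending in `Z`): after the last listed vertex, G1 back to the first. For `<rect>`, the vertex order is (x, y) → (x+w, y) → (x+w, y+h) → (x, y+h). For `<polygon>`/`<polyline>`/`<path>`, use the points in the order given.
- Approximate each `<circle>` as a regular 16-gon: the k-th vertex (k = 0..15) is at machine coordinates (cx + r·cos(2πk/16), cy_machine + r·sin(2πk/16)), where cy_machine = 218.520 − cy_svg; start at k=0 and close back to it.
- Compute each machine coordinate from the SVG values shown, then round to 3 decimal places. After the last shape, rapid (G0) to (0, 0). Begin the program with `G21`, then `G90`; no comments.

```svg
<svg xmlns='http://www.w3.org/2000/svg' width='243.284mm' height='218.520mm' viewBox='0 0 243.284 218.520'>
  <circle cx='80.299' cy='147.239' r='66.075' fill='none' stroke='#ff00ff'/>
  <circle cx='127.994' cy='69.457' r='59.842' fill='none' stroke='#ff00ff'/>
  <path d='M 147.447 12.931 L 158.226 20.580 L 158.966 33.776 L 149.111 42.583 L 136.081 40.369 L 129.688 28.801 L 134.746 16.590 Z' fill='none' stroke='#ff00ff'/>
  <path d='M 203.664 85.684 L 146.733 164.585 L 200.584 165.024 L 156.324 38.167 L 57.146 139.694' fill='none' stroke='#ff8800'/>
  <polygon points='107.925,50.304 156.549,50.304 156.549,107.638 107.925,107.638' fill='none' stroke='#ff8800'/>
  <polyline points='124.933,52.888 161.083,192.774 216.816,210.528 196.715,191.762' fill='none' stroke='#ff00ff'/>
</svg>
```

G21
G90
G0 X146.374 Y71.281
M3 S822
G1 X141.344 Y96.567 F640
G1 X127.021 Y118.003
G1 X105.585 Y132.326
G1 X80.299 Y137.356
G1 X55.013 Y132.326
G1 X33.577 Y118.003
G1 X19.254 Y96.567
G1 X14.224 Y71.281
G1 X19.254 Y45.995
G1 X33.577 Y24.559
G1 X55.013 Y10.236
G1 X80.299 Y5.206
G1 X105.585 Y10.236
G1 X127.021 Y24.559
G1 X141.344 Y45.995
G1 X146.374 Y71.281
M5
G0 X187.836 Y149.063
M3 S822
G1 X183.281 Y171.964 F640
G1 X170.309 Y191.378
G1 X150.895 Y204.350
G1 X127.994 Y208.905
G1 X105.093 Y204.350
G1 X85.679 Y191.378
G1 X72.707 Y171.964
G1 X68.152 Y149.063
G1 X72.707 Y126.162
G1 X85.679 Y106.748
G1 X105.093 Y93.776
G1 X127.994 Y89.221
G1 X150.895 Y93.776
G1 X170.309 Y106.748
G1 X183.281 Y126.162
G1 X187.836 Y149.063
M5
G0 X147.447 Y205.589
M3 S822
G1 X158.226 Y197.940 F640
G1 X158.966 Y184.744
G1 X149.111 Y175.937
G1 X136.081 Y178.151
G1 X129.688 Y189.719
G1 X134.746 Y201.930
G1 X147.447 Y205.589
M5
G0 X203.664 Y132.836
M3 S293
G1 X146.733 Y53.935 F3999
G1 X200.584 Y53.496
G1 X156.324 Y180.353
G1 X57.146 Y78.826
M5
G0 X107.925 Y168.216
M3 S293
G1 X156.549 Y168.216 F3999
G1 X156.549 Y110.882
G1 X107.925 Y110.882
G1 X107.925 Y168.216
M5
G0 X124.933 Y165.632
M3 S822
G1 X161.083 Y25.746 F640
G1 X216.816 Y7.992
G1 X196.715 Y26.758
M5
G0 X0.000 Y0.000

1 u = 1 mm; y_m = 218.520 − y.

[1] `<circle>` circle, #ff00ff→cut S822 F640: (146.374,71.281) → (141.344,96.567) → (127.021,118.003) → (105.585,132.326) → (80.299,137.356) → (55.013,132.326) → (33.577,118.003) → (19.254,96.567) → (14.224,71.281) → (19.254,45.995) → (33.577,24.559) → (55.013,10.236) → (80.299,5.206) → (105.585,10.236) → (127.021,24.559) → (141.344,45.995) → (146.374,71.281) (closed)

[2] `<circle>` circle, #ff00ff→cut S822 F640: (187.836,149.063) → (183.281,171.964) → (170.309,191.378) → (150.895,204.350) → (127.994,208.905) → (105.093,204.350) → (85.679,191.378) → (72.707,171.964) → (68.152,149.063) → (72.707,126.162) → (85.679,106.748) → (105.093,93.776) → (127.994,89.221) → (150.895,93.776) → (170.309,106.748) → (183.281,126.162) → (187.836,149.063) (closed)

[3] `<path>` regular polygon, #ff00ff→cut S822 F640: (147.447,205.589) → (158.226,197.940) → (158.966,184.744) → (149.111,175.937) → (136.081,178.151) → (129.688,189.719) → (134.746,201.930) → (147.447,205.589) (closed)

[4] `<path>` open polyline, #ff8800→engrave S293 F3999: (203.664,132.836) → (146.733,53.935) → (200.584,53.496) → (156.324,180.353) → (57.146,78.826)

[5] `<polygon>` rectangle, #ff8800→engrave S293 F3999: (107.925,168.216) → (156.549,168.216) → (156.549,110.882) → (107.925,110.882) → (107.925,168.216) (closed)

[6] `<polyline>` open polyline, #ff00ff→cut S822 F640: (124.933,165.632) → (161.083,25.746) → (216.816,7.992) → (196.715,26.758)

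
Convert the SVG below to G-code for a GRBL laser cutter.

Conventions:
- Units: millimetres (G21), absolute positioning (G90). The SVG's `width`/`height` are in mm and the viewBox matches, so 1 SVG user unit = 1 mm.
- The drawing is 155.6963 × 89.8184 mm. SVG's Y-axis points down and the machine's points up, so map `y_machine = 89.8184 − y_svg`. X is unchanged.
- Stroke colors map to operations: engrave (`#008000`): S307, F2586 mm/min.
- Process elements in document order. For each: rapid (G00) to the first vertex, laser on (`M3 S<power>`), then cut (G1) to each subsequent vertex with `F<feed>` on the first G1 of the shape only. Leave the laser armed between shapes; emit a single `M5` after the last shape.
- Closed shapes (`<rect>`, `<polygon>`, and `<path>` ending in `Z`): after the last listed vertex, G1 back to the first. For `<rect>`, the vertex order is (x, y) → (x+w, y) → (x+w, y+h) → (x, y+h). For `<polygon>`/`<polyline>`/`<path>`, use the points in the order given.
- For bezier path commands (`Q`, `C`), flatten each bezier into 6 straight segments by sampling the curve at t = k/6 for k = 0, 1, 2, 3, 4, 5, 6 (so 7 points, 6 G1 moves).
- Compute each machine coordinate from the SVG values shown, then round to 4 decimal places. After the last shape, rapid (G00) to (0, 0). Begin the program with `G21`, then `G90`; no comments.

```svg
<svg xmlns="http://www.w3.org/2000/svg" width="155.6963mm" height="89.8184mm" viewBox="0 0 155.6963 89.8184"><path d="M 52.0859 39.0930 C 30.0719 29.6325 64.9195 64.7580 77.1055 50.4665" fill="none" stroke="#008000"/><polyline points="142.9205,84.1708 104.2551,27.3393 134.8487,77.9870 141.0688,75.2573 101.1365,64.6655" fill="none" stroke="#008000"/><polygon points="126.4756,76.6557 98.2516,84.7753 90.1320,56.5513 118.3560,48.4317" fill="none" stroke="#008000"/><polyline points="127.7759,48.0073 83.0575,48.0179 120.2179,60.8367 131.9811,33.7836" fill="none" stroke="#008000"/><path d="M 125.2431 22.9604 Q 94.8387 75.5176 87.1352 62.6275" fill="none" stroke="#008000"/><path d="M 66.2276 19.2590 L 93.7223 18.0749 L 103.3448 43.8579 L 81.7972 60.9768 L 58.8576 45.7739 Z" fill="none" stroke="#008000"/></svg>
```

1 u = 1 mm; y_m = 89.8184 − y.

[1] `<path>` cubic bezier, #008000→engrave S307 F2586: (52.0859,50.7254) → (45.4492,52.1753) → (46.0805,48.8055) → (51.7707,43.2270) → (60.3109,38.0511) → (69.4922,35.8890) → (77.1055,39.3519)

[2] `<polyline>` open polyline, #008000→engrave S307 F2586: (142.9205,5.6476) → (104.2551,62.4791) → (134.8487,11.8314) → (141.0688,14.5611) → (101.1365,25.1529)

[3] `<polygon>` regular polygon, #008000→engrave S307 F2586: (126.4756,13.1627) → (98.2516,5.0431) → (90.1320,33.2671) → (118.3560,41.3867) → (126.4756,13.1627) (closed)

[4] `<polyline>` open polyline, #008000→engrave S307 F2586: (127.7759,41.8111) → (83.0575,41.8005) → (120.2179,28.9817) → (131.9811,56.0348)

[5] `<path>` quadratic bezier, #008000→engrave S307 F2586: (125.2431,66.8580) → (115.7389,51.1569) → (107.4958,39.0918) → (100.5139,30.6626) → (94.7932,25.8694) → (90.3336,24.7122) → (87.1352,27.1909)

[6] `<path>` regular polygon, #008000→engrave S307 F2586: (66.2276,70.5594) → (93.7223,71.7435) → (103.3448,45.9605) → (81.7972,28.8416) → (58.8576,44.0445) → (66.2276,70.5594) (closed)

G21
G90
G00 X52.0859 Y50.7254
M3 S307
G1 X45.4492 Y52.1753 F2586
G1 X46.0805 Y48.8055
G1 X51.7707 Y43.2270
G1 X60.3109 Y38.0511
G1 X69.4922 Y35.8890
G1 X77.1055 Y39.3519
G00 X142.9205 Y5.6476
M3 S307
G1 X104.2551 Y62.4791 F2586
G1 X134.8487 Y11.8314
G1 X141.0688 Y14.5611
G1 X101.1365 Y25.1529
G00 X126.4756 Y13.1627
M3 S307
G1 X98.2516 Y5.0431 F2586
G1 X90.1320 Y33.2671
G1 X118.3560 Y41.3867
G1 X126.4756 Y13.1627
G00 X127.7759 Y41.8111
M3 S307
G1 X83.0575 Y41.8005 F2586
G1 X120.2179 Y28.9817
G1 X131.9811 Y56.0348
G00 X125.2431 Y66.8580
M3 S307
G1 X115.7389 Y51.1569 F2586
G1 X107.4958 Y39.0918
G1 X100.5139 Y30.6626
G1 X94.7932 Y25.8694
G1 X90.3336 Y24.7122
G1 X87.1352 Y27.1909
G00 X66.2276 Y70.5594
M3 S307
G1 X93.7223 Y71.7435 F2586
G1 X103.3448 Y45.9605
G1 X81.7972 Y28.8416
G1 X58.8576 Y44.0445
G1 X66.2276 Y70.5594
M5
G00 X0.0000 Y0.0000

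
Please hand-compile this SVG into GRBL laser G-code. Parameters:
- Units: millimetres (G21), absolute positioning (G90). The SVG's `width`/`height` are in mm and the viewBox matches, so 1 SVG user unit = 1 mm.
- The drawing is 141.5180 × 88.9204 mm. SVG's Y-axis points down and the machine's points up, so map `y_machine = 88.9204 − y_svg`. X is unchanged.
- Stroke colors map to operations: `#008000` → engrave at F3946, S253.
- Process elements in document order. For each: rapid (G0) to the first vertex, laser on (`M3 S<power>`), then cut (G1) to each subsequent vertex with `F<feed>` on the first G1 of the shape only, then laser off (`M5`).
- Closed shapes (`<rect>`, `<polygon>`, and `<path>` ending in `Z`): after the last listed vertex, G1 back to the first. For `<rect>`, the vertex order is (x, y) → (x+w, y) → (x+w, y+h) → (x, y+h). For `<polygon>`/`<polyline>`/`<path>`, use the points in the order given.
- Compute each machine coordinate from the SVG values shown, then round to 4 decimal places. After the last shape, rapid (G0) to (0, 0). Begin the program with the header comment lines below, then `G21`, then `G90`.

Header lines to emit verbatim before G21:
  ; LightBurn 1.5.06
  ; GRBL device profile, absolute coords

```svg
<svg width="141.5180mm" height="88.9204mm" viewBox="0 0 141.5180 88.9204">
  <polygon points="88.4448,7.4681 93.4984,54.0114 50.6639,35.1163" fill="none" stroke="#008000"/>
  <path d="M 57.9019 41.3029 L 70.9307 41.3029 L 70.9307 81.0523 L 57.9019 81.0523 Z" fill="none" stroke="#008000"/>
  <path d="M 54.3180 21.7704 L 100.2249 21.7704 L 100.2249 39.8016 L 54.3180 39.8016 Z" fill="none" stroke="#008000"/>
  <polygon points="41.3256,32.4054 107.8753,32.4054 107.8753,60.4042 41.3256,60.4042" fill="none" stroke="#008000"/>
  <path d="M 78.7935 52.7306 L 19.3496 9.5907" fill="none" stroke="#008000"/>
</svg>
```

; LightBurn 1.5.06
; GRBL device profile, absolute coords
G21
G90
G0 X88.4448 Y81.4523
M3 S253
G1 X93.4984 Y34.9090 F3946
G1 X50.6639 Y53.8041
G1 X88.4448 Y81.4523
M5
G0 X57.9019 Y47.6175
M3 S253
G1 X70.9307 Y47.6175 F3946
G1 X70.9307 Y7.8681
G1 X57.9019 Y7.8681
G1 X57.9019 Y47.6175
M5
G0 X54.3180 Y67.1500
M3 S253
G1 X100.2249 Y67.1500 F3946
G1 X100.2249 Y49.1188
G1 X54.3180 Y49.1188
G1 X54.3180 Y67.1500
M5
G0 X41.3256 Y56.5150
M3 S253
G1 X107.8753 Y56.5150 F3946
G1 X107.8753 Y28.5162
G1 X41.3256 Y28.5162
G1 X41.3256 Y56.5150
M5
G0 X78.7935 Y36.1898
M3 S253
G1 X19.3496 Y79.3297 F3946
M5
G0 X0.0000 Y0.0000

1 u = 1 mm; y_m = 88.9204 − y.

[1] `<polygon>` regular polygon, #008000→engrave S253 F3946: (88.4448,81.4523) → (93.4984,34.9090) → (50.6639,53.8041) → (88.4448,81.4523) (closed)

[2] `<path>` rectangle, #008000→engrave S253 F3946: (57.9019,47.6175) → (70.9307,47.6175) → (70.9307,7.8681) → (57.9019,7.8681) → (57.9019,47.6175) (closed)

[3] `<path>` rectangle, #008000→engrave S253 F3946: (54.3180,67.1500) → (100.2249,67.1500) → (100.2249,49.1188) → (54.3180,49.1188) → (54.3180,67.1500) (closed)

[4] `<polygon>` rectangle, #008000→engrave S253 F3946: (41.3256,56.5150) → (107.8753,56.5150) → (107.8753,28.5162) → (41.3256,28.5162) → (41.3256,56.5150) (closed)

[5] `<path>` line segment, #008000→engrave S253 F3946: (78.7935,36.1898) → (19.3496,79.3297)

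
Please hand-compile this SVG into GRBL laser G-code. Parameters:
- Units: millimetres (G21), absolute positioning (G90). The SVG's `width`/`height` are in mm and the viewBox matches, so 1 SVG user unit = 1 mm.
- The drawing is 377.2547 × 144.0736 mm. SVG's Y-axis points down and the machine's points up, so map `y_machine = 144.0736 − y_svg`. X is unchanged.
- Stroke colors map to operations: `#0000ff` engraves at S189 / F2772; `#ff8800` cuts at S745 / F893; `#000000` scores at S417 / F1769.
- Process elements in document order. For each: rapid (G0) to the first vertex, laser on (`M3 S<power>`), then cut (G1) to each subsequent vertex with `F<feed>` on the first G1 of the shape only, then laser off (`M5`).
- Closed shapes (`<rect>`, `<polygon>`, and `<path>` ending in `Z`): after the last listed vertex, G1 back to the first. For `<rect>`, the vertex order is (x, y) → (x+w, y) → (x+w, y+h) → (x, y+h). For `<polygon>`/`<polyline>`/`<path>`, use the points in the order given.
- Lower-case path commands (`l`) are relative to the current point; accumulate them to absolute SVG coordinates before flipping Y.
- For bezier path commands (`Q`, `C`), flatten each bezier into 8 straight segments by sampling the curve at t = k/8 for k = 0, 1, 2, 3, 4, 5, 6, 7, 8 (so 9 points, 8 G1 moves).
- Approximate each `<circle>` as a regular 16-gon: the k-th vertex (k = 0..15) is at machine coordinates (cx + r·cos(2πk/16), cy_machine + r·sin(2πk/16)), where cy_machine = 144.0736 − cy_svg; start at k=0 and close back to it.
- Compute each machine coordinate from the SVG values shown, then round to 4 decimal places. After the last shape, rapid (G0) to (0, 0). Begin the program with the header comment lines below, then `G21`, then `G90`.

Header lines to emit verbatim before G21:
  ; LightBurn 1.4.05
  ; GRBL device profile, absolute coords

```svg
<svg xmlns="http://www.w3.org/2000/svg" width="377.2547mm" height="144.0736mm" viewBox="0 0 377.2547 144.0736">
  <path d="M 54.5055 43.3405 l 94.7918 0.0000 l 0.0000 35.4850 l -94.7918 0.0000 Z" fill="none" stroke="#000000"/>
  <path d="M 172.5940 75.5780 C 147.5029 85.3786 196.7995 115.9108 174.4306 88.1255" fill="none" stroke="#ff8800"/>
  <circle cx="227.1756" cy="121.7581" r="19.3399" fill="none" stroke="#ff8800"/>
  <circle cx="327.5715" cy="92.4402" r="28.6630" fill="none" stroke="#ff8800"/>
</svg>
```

; LightBurn 1.4.05
; GRBL device profile, absolute coords
G21
G90
G0 X54.5055 Y100.7331
M3 S417
G1 X149.2973 Y100.7331 F1769
G1 X149.2973 Y65.2481
G1 X54.5055 Y65.2481
G1 X54.5055 Y100.7331
M5
G0 X172.5940 Y68.4956
M3 S745
G1 X166.3865 Y64.0030 F893
G1 X165.4413 Y58.4931
G1 X168.0468 Y52.8924
G1 X172.4915 Y48.1271
G1 X177.0638 Y45.1237
G1 X180.0521 Y44.8085
G1 X179.7449 Y48.1079
G1 X174.4306 Y55.9481
M5
G0 X246.5155 Y22.3155
M3 S745
G1 X245.0433 Y29.7166 F893
G1 X240.8510 Y35.9909
G1 X234.5767 Y40.1832
G1 X227.1756 Y41.6554
G1 X219.7745 Y40.1832
G1 X213.5002 Y35.9909
G1 X209.3079 Y29.7166
G1 X207.8357 Y22.3155
G1 X209.3079 Y14.9144
G1 X213.5002 Y8.6401
G1 X219.7745 Y4.4478
G1 X227.1756 Y2.9756
G1 X234.5767 Y4.4478
G1 X240.8510 Y8.6401
G1 X245.0433 Y14.9144
G1 X246.5155 Y22.3155
M5
G0 X356.2345 Y51.6334
M3 S745
G1 X354.0527 Y62.6023 F893
G1 X347.8393 Y71.9012
G1 X338.5404 Y78.1146
G1 X327.5715 Y80.2964
G1 X316.6026 Y78.1146
G1 X307.3037 Y71.9012
G1 X301.0903 Y62.6023
G1 X298.9085 Y51.6334
G1 X301.0903 Y40.6645
G1 X307.3037 Y31.3656
G1 X316.6026 Y25.1522
G1 X327.5715 Y22.9704
G1 X338.5404 Y25.1522
G1 X347.8393 Y31.3656
G1 X354.0527 Y40.6645
G1 X356.2345 Y51.6334
M5
G0 X0.0000 Y0.0000

Since the viewBox matches the mm dimensions, user units are millimetres directly. The only transform is the Y-flip y_m = 144.0736 − y_svg.

Shape 1 is a rectangle drawn with `<path>`. Its stroke #000000 means score at S417, F1769. After flipping Y the toolpath is (54.5055,100.7331) → (149.2973,100.7331) → (149.2973,65.2481) → (54.5055,65.2481) → (54.5055,100.7331), returning to the start.

Shape 2 is a cubic bezier drawn with `<path>`. Its stroke #ff8800 means cut at S745, F893. After flipping Y the toolpath is (172.5940,68.4956) → (166.3865,64.0030) → (165.4413,58.4931) → (168.0468,52.8924) → (172.4915,48.1271) → (177.0638,45.1237) → (180.0521,44.8085) → (179.7449,48.1079) → (174.4306,55.9481).

Shape 3 is a circle drawn with `<circle>`. Its stroke #ff8800 means cut at S745, F893. After flipping Y the toolpath is (246.5155,22.3155) → (245.0433,29.7166) → (240.8510,35.9909) → (234.5767,40.1832) → (227.1756,41.6554) → (219.7745,40.1832) → (213.5002,35.9909) → (209.3079,29.7166) → (207.8357,22.3155) → (209.3079,14.9144) → (213.5002,8.6401) → (219.7745,4.4478) → (227.1756,2.9756) → (234.5767,4.4478) → (240.8510,8.6401) → (245.0433,14.9144) → (246.5155,22.3155), returning to the start.

Shape 4 is a circle drawn with `<circle>`. Its stroke #ff8800 means cut at S745, F893. After flipping Y the toolpath is (356.2345,51.6334) → (354.0527,62.6023) → (347.8393,71.9012) → (338.5404,78.1146) → (327.5715,80.2964) → (316.6026,78.1146) → (307.3037,71.9012) → (301.0903,62.6023) → (298.9085,51.6334) → (301.0903,40.6645) → (307.3037,31.3656) → (316.6026,25.1522) → (327.5715,22.9704) → (338.5404,25.1522) → (347.8393,31.3656) → (354.0527,40.6645) → (356.2345,51.6334), returning to the start.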